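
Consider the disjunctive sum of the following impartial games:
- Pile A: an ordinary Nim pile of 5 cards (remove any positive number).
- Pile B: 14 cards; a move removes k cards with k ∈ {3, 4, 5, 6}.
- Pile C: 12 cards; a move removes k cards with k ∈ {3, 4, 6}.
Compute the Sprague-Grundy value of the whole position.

5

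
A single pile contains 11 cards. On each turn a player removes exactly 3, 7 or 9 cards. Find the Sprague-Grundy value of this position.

Grundy values for subtraction set {3, 7, 9}:
k:     0  1  2  3  4  5  6  7  8  9 10 11
g(k):  0  0  0  1  1  1  0  2  2  1  3  3
So g(11) = 3.

3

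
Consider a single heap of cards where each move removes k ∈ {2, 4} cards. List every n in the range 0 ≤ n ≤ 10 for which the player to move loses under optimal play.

0, 1, 6, 7

Compute g(0), g(1), … for moves {2, 4}:
g(0) = mex{} = 0
g(1) = mex{} = 0
g(2) = mex{0} = 1
g(3) = mex{0} = 1
g(4) = mex{0,1} = 2
g(5) = mex{0,1} = 2
g(6) = mex{1,2} = 0
g(7) = mex{1,2} = 0
g(8) = mex{0,2} = 1
g(9) = mex{0,2} = 1
g(10) = mex{0,1} = 2
The P-positions (g = 0) in 0..10 are 0, 1, 6, 7.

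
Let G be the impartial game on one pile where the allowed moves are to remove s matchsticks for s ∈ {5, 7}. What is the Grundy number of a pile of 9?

1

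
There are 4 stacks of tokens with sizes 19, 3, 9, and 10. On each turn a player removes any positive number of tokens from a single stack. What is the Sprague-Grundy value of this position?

Compute the nim-sum pairwise:
19 ⊕ 3 = 16
16 ⊕ 9 = 25
25 ⊕ 10 = 19

19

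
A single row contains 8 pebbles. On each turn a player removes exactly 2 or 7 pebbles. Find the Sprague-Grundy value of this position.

2

Grundy values for subtraction set {2, 7}:
k:     0  1  2  3  4  5  6  7  8
g(k):  0  0  1  1  0  0  1  1  2
So g(8) = 2.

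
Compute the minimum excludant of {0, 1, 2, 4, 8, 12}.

3

The values 0, 1, 2 are all present; 3 is the first non-negative integer missing from the set.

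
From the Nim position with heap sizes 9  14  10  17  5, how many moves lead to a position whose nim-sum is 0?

1

Compute the nim-sum pairwise:
9 XOR 14 = 7
7 XOR 10 = 13
13 XOR 17 = 28
28 XOR 5 = 25
The overall nim-sum is X = 25. A heap of size p has a winning move iff p XOR X < p (reduce it to p XOR X).
  9: 9 XOR 25 = 16 ≥ 9 — no move.
  14: 14 XOR 25 = 23 ≥ 14 — no move.
  10: 10 XOR 25 = 19 ≥ 10 — no move.
  17: 17 XOR 25 = 8 < 17 — winning move (to 8).
  5: 5 XOR 25 = 28 ≥ 5 — no move.
That gives 1 winning move.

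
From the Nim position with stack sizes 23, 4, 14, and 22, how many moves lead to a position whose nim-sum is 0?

Write each in binary and XOR column by column:
  10111  (23)
  00100  (4)
  01110  (14)
  10110  (22)
  -----
  01011  (11)
The overall nim-sum is X = 11. A stack of size p has a winning move iff p XOR X < p (reduce it to p XOR X).
  23: 23 XOR 11 = 28 ≥ 23 — no move.
  4: 4 XOR 11 = 15 ≥ 4 — no move.
  14: 14 XOR 11 = 5 < 14 — winning move (to 5).
  22: 22 XOR 11 = 29 ≥ 22 — no move.
That gives 1 winning move.

1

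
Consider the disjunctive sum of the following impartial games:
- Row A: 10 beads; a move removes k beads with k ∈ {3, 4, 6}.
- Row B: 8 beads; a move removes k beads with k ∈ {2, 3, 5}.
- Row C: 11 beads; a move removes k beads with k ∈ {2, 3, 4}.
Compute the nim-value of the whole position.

2

For row A, compute g(0), g(1), … with moves {3, 4, 6}:
g(0) = mex{} = 0
g(1) = mex{} = 0
g(2) = mex{} = 0
g(3) = mex{0} = 1
g(4) = mex{0} = 1
g(5) = mex{0} = 1
g(6) = mex{0,1} = 2
g(7) = mex{0,1} = 2
g(8) = mex{0,1} = 2
g(9) = mex{1,2} = 0
g(10) = mex{1,2} = 0
So g(10) = 0.
For row B, compute g(0), g(1), … with moves {2, 3, 5}:
k:     0  1  2  3  4  5  6  7  8
g(k):  0  0  1  1  2  2  3  0  0
So g(8) = 0.
Grundy values for row C (subtraction set {2, 3, 4}):
g(0) = mex{} = 0
g(1) = mex{} = 0
g(2) = mex{0} = 1
g(3) = mex{0} = 1
g(4) = mex{0,1} = 2
g(5) = mex{0,1} = 2
g(6) = mex{1,2} = 0
g(7) = mex{1,2} = 0
g(8) = mex{0,2} = 1
g(9) = mex{0,2} = 1
g(10) = mex{0,1} = 2
g(11) = mex{0,1} = 2
So g(11) = 2.
The value of a disjunctive sum is the nim-sum of the parts.
Combined value = 0 ⊕ 0 ⊕ 2 = 2.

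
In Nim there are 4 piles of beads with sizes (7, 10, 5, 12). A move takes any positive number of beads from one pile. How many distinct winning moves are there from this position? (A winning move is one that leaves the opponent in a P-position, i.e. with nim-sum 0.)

3

In binary:
  0111  (7)
  1010  (10)
  0101  (5)
  1100  (12)
  ----
  0100  (4)
The overall nim-sum is X = 4. A pile of size p has a winning move iff p XOR X < p (reduce it to p XOR X).
  7: 7 XOR 4 = 3 < 7 — winning move (to 3).
  10: 10 XOR 4 = 14 ≥ 10 — no move.
  5: 5 XOR 4 = 1 < 5 — winning move (to 1).
  12: 12 XOR 4 = 8 < 12 — winning move (to 8).
That gives 3 winning moves.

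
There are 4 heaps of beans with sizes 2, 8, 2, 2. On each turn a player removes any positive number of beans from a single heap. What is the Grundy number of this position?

10

Bitwise XOR of the heap sizes:
  0010  (2)
  1000  (8)
  0010  (2)
  0010  (2)
  ----
  1010  (10)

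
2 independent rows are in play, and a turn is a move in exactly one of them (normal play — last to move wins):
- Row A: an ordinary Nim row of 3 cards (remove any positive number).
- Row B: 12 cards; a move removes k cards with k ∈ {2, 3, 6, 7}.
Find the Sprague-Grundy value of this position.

Row A is a plain Nim row of size 3, so its Grundy value is 3.
Grundy values for row B (subtraction set {2, 3, 6, 7}):
k:     0  1  2  3  4  5  6  7  8  9 10 11 12
g(k):  0  0  1  1  2  0  3  1  2  0  0  1  1
So g(12) = 1.
By the Sprague-Grundy theorem, the Grundy value of a sum of independent games is the XOR of the component values.
Combined value = 3 XOR 1 = 2.

2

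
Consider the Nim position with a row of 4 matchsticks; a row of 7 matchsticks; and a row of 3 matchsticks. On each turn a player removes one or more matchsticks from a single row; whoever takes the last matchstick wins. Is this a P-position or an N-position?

Compute the nim-sum pairwise:
4 ^ 7 = 3
3 ^ 3 = 0
The nim-sum is 0, so this is a P-position: the player to move is in a losing position under optimal play.

P-position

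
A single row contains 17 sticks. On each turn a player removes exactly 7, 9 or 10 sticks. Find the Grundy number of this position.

0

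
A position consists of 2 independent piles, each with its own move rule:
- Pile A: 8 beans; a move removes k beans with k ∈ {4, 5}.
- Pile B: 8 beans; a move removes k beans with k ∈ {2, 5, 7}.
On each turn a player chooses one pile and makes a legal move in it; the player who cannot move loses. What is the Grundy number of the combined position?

Build the Grundy sequence for pile A with g(k) = mex{g(k−s) : s ∈ {4, 5}, s ≤ k}:
g(0) = mex{} = 0
g(1) = mex{} = 0
g(2) = mex{} = 0
g(3) = mex{} = 0
g(4) = mex{0} = 1
g(5) = mex{0} = 1
g(6) = mex{0} = 1
g(7) = mex{0} = 1
g(8) = mex{0,1} = 2
So g(8) = 2.
Grundy values for pile B (subtraction set {2, 5, 7}):
k:     0  1  2  3  4  5  6  7  8
g(k):  0  0  1  1  0  2  1  3  2
So g(8) = 2.
The value of a disjunctive sum is the nim-sum of the parts.
Combined value = 2 XOR 2 = 0.

0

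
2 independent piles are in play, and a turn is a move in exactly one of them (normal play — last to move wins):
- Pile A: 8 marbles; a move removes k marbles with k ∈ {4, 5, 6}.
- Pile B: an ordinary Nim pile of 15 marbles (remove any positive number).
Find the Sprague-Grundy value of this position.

13

For pile A, compute g(0), g(1), … with moves {4, 5, 6}:
g(0) = mex{} = 0
g(1) = mex{} = 0
g(2) = mex{} = 0
g(3) = mex{} = 0
g(4) = mex{0} = 1
g(5) = mex{0} = 1
g(6) = mex{0} = 1
g(7) = mex{0} = 1
g(8) = mex{0,1} = 2
So g(8) = 2.
Pile B is a plain Nim pile of size 15, so its Grundy value is 15.
The value of a disjunctive sum is the nim-sum of the parts.
Combined value = 2 XOR 15 = 13.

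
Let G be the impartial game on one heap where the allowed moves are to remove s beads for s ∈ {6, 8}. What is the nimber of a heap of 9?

1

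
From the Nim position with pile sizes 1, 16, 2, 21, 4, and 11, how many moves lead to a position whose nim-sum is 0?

Write each in binary and XOR column by column:
  00001  (1)
  10000  (16)
  00010  (2)
  10101  (21)
  00100  (4)
  01011  (11)
  -----
  01001  (9)
The overall nim-sum is X = 9. A pile of size p has a winning move iff p XOR X < p (reduce it to p XOR X).
  1: 1 XOR 9 = 8 ≥ 1 — no move.
  16: 16 XOR 9 = 25 ≥ 16 — no move.
  2: 2 XOR 9 = 11 ≥ 2 — no move.
  21: 21 XOR 9 = 28 ≥ 21 — no move.
  4: 4 XOR 9 = 13 ≥ 4 — no move.
  11: 11 XOR 9 = 2 < 11 — winning move (to 2).
That gives 1 winning move.

1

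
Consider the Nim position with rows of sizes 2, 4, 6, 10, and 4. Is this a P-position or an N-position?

In binary:
  0010  (2)
  0100  (4)
  0110  (6)
  1010  (10)
  0100  (4)
  ----
  1110  (14)
The nim-sum is 14 ≠ 0, so this is an N-position: the player to move can win.

N-position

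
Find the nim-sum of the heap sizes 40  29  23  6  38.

2

In binary:
  101000  (40)
  011101  (29)
  010111  (23)
  000110  (6)
  100110  (38)
  ------
  000010  (2)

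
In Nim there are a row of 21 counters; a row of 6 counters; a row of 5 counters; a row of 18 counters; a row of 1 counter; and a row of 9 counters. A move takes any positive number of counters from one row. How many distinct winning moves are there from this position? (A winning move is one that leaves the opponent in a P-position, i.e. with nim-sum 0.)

1

Bitwise XOR of the heap sizes:
  10101  (21)
  00110  (6)
  00101  (5)
  10010  (18)
  00001  (1)
  01001  (9)
  -----
  01100  (12)
The overall nim-sum is X = 12. A row of size p has a winning move iff p XOR X < p (reduce it to p XOR X).
  21: 21 XOR 12 = 25 ≥ 21 — no move.
  6: 6 XOR 12 = 10 ≥ 6 — no move.
  5: 5 XOR 12 = 9 ≥ 5 — no move.
  18: 18 XOR 12 = 30 ≥ 18 — no move.
  1: 1 XOR 12 = 13 ≥ 1 — no move.
  9: 9 XOR 12 = 5 < 9 — winning move (to 5).
That gives 1 winning move.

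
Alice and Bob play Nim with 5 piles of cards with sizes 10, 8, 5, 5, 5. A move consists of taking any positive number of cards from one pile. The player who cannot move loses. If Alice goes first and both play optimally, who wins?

Nim-sum: 10 XOR 8 XOR 5 XOR 5 XOR 5 = 7.
The nim-sum is 7 ≠ 0, so this is an N-position: the player to move can win; Alice has a winning move.

Alice wins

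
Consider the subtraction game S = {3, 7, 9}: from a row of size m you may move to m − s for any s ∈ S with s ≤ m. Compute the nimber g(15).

1

Compute g(0), g(1), … for moves {3, 7, 9}:
k:     0  1  2  3  4  5  6  7  8  9 10 11 12 13 14 15
g(k):  0  0  0  1  1  1  0  2  2  1  3  3  0  2  0  1
So g(15) = 1.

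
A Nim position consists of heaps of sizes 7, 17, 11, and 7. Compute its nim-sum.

26

Nim-sum: 7 ^ 17 ^ 11 ^ 7 = 26.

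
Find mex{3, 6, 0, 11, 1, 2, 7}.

4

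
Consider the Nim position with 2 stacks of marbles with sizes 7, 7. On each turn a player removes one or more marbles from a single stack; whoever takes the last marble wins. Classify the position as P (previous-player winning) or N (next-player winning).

Nim-sum: 7 XOR 7 = 0.
The nim-sum is 0, so this is a P-position: the player to move is in a losing position under optimal play.

P-position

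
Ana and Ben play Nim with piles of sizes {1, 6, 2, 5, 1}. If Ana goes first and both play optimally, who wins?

Ana wins

Bitwise XOR of the heap sizes:
  001  (1)
  110  (6)
  010  (2)
  101  (5)
  001  (1)
  ---
  001  (1)
The nim-sum is 1 ≠ 0, so this is an N-position: the player to move can win; Ana has a winning move.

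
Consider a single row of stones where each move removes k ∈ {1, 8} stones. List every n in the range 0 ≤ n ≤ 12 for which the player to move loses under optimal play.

0, 2, 4, 6, 9, 11

Grundy values for subtraction set {1, 8}:
g(0) = mex{} = 0
g(1) = mex{0} = 1
g(2) = mex{1} = 0
g(3) = mex{0} = 1
g(4) = mex{1} = 0
g(5) = mex{0} = 1
g(6) = mex{1} = 0
g(7) = mex{0} = 1
g(8) = mex{0,1} = 2
g(9) = mex{1,2} = 0
g(10) = mex{0} = 1
g(11) = mex{1} = 0
g(12) = mex{0} = 1
The P-positions (g = 0) in 0..12 are 0, 2, 4, 6, 9, 11.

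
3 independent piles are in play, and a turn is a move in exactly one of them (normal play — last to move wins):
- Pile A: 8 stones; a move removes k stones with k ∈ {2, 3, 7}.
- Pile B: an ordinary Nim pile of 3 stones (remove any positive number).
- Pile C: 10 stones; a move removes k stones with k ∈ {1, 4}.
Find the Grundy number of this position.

2

For pile A, compute g(0), g(1), … with moves {2, 3, 7}:
k:     0  1  2  3  4  5  6  7  8
g(k):  0  0  1  1  2  0  0  1  1
So g(8) = 1.
Pile B is a plain Nim pile of size 3, so its Grundy value is 3.
Grundy values for pile C (subtraction set {1, 4}):
g(0) = mex{} = 0
g(1) = mex{0} = 1
g(2) = mex{1} = 0
g(3) = mex{0} = 1
g(4) = mex{0,1} = 2
g(5) = mex{1,2} = 0
g(6) = mex{0} = 1
g(7) = mex{1} = 0
g(8) = mex{0,2} = 1
g(9) = mex{0,1} = 2
g(10) = mex{1,2} = 0
So g(10) = 0.
The value of a disjunctive sum is the nim-sum of the parts.
Combined value = 1 ⊕ 3 ⊕ 0 = 2.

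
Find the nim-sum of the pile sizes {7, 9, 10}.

4

In binary:
  0111  (7)
  1001  (9)
  1010  (10)
  ----
  0100  (4)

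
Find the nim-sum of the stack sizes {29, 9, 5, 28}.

Compute the nim-sum pairwise:
29 ⊕ 9 = 20
20 ⊕ 5 = 17
17 ⊕ 28 = 13

13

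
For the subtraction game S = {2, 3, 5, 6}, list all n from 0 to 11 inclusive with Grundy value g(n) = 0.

Compute g(0), g(1), … for moves {2, 3, 5, 6}:
k:     0  1  2  3  4  5  6  7  8  9 10 11
g(k):  0  0  1  1  2  2  3  3  0  0  1  1
The P-positions (g = 0) in 0..11 are 0, 1, 8, 9.

0, 1, 8, 9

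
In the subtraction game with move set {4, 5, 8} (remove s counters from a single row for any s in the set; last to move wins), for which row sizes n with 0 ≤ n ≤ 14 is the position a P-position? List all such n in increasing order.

Build the Grundy sequence with g(k) = mex{g(k−s) : s ∈ {4, 5, 8}, s ≤ k}:
k:     0  1  2  3  4  5  6  7  8  9 10 11 12 13 14
g(k):  0  0  0  0  1  1  1  1  2  2  2  2  0  0  0
The P-positions (g = 0) in 0..14 are 0, 1, 2, 3, 12, 13, 14.

0, 1, 2, 3, 12, 13, 14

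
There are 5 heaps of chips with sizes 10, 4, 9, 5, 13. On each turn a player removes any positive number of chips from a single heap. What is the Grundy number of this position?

15

Compute the nim-sum pairwise:
10 XOR 4 = 14
14 XOR 9 = 7
7 XOR 5 = 2
2 XOR 13 = 15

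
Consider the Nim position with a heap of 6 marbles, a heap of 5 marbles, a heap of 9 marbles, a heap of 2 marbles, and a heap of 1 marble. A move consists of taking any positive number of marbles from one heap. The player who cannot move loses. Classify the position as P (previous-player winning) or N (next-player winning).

N-position

In binary:
  0110  (6)
  0101  (5)
  1001  (9)
  0010  (2)
  0001  (1)
  ----
  1001  (9)
The nim-sum is 9 ≠ 0, so this is an N-position: the player to move can win.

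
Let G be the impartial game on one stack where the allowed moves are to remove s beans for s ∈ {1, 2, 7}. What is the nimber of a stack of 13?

1

Compute g(0), g(1), … for moves {1, 2, 7}:
k:     0  1  2  3  4  5  6  7  8  9 10 11 12 13
g(k):  0  1  2  0  1  2  0  1  2  0  1  2  0  1
So g(13) = 1.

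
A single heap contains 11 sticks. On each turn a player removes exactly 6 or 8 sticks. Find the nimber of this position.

1

Build the Grundy sequence with g(k) = mex{g(k−s) : s ∈ {6, 8}, s ≤ k}:
k:     0  1  2  3  4  5  6  7  8  9 10 11
g(k):  0  0  0  0  0  0  1  1  1  1  1  1
So g(11) = 1.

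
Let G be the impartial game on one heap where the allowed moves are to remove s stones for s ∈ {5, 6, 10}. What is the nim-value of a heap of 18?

Grundy values for subtraction set {5, 6, 10}:
k:     0  1  2  3  4  5  6  7  8  9 10 11 12 13 14 15 16 17 18
g(k):  0  0  0  0  0  1  1  1  1  1  2  2  2  2  2  0  0  0  0
So g(18) = 0.

0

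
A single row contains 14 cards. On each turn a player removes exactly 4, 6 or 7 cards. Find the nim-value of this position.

Build the Grundy sequence with g(k) = mex{g(k−s) : s ∈ {4, 6, 7}, s ≤ k}:
g(0) = mex{} = 0
g(1) = mex{} = 0
g(2) = mex{} = 0
g(3) = mex{} = 0
g(4) = mex{0} = 1
g(5) = mex{0} = 1
g(6) = mex{0} = 1
g(7) = mex{0} = 1
g(8) = mex{0,1} = 2
g(9) = mex{0,1} = 2
g(10) = mex{0,1} = 2
g(11) = mex{1} = 0
g(12) = mex{1,2} = 0
g(13) = mex{1,2} = 0
g(14) = mex{1,2} = 0
So g(14) = 0.

0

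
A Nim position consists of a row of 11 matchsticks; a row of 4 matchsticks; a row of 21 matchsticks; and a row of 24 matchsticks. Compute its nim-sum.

Nim-sum: 11 ^ 4 ^ 21 ^ 24 = 2.

2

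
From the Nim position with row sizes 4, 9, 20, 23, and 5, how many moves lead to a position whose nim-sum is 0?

Nim-sum: 4 XOR 9 XOR 20 XOR 23 XOR 5 = 11.
The overall nim-sum is X = 11. A row of size p has a winning move iff p XOR X < p (reduce it to p XOR X).
  4: 4 XOR 11 = 15 ≥ 4 — no move.
  9: 9 XOR 11 = 2 < 9 — winning move (to 2).
  20: 20 XOR 11 = 31 ≥ 20 — no move.
  23: 23 XOR 11 = 28 ≥ 23 — no move.
  5: 5 XOR 11 = 14 ≥ 5 — no move.
That gives 1 winning move.

1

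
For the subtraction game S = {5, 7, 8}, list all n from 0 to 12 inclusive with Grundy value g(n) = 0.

0, 1, 2, 3, 4

Grundy values for subtraction set {5, 7, 8}:
g(0) = mex{} = 0
g(1) = mex{} = 0
g(2) = mex{} = 0
g(3) = mex{} = 0
g(4) = mex{} = 0
g(5) = mex{0} = 1
g(6) = mex{0} = 1
g(7) = mex{0} = 1
g(8) = mex{0} = 1
g(9) = mex{0} = 1
g(10) = mex{0,1} = 2
g(11) = mex{0,1} = 2
g(12) = mex{0,1} = 2
The P-positions (g = 0) in 0..12 are 0, 1, 2, 3, 4.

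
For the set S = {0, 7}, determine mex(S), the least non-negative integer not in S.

1

0 is in the set but 1 is not, so the mex is 1.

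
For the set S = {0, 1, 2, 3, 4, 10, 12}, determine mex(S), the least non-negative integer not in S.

5

The values 0, 1, 2, 3, 4 are all present; 5 is the first non-negative integer missing from the set.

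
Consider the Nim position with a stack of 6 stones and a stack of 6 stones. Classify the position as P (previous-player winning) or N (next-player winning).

Write each in binary and XOR column by column:
  110  (6)
  110  (6)
  ---
  000  (0)
The nim-sum is 0, so this is a P-position: the player to move is in a losing position under optimal play.

P-position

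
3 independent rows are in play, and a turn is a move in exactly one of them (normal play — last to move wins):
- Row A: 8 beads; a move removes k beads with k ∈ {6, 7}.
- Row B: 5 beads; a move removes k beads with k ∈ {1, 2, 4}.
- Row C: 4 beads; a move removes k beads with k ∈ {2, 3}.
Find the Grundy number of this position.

1

Grundy values for row A (subtraction set {6, 7}):
g(0) = mex{} = 0
g(1) = mex{} = 0
g(2) = mex{} = 0
g(3) = mex{} = 0
g(4) = mex{} = 0
g(5) = mex{} = 0
g(6) = mex{0} = 1
g(7) = mex{0} = 1
g(8) = mex{0} = 1
So g(8) = 1.
For row B, compute g(0), g(1), … with moves {1, 2, 4}:
g(0) = mex{} = 0
g(1) = mex{0} = 1
g(2) = mex{0,1} = 2
g(3) = mex{1,2} = 0
g(4) = mex{0,2} = 1
g(5) = mex{0,1} = 2
So g(5) = 2.
Grundy values for row C (subtraction set {2, 3}):
g(0) = mex{} = 0
g(1) = mex{} = 0
g(2) = mex{0} = 1
g(3) = mex{0} = 1
g(4) = mex{0,1} = 2
So g(4) = 2.
The value of a disjunctive sum is the nim-sum of the parts.
Combined value = 1 ⊕ 2 ⊕ 2 = 1.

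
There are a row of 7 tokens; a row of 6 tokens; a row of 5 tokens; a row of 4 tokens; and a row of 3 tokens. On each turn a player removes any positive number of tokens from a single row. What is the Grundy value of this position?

3

In binary:
  111  (7)
  110  (6)
  101  (5)
  100  (4)
  011  (3)
  ---
  011  (3)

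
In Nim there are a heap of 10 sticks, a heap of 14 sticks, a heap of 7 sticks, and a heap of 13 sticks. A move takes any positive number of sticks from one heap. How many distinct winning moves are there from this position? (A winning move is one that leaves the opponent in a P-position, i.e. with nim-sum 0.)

3

Write each in binary and XOR column by column:
  1010  (10)
  1110  (14)
  0111  (7)
  1101  (13)
  ----
  1110  (14)
The overall nim-sum is X = 14. A heap of size p has a winning move iff p XOR X < p (reduce it to p XOR X).
  10: 10 XOR 14 = 4 < 10 — winning move (to 4).
  14: 14 XOR 14 = 0 < 14 — winning move (to 0).
  7: 7 XOR 14 = 9 ≥ 7 — no move.
  13: 13 XOR 14 = 3 < 13 — winning move (to 3).
That gives 3 winning moves.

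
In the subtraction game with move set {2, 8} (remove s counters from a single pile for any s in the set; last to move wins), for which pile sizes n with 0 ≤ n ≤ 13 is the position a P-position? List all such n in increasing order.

0, 1, 4, 5, 10, 11

Build the Grundy sequence with g(k) = mex{g(k−s) : s ∈ {2, 8}, s ≤ k}:
k:     0  1  2  3  4  5  6  7  8  9 10 11 12 13
g(k):  0  0  1  1  0  0  1  1  2  2  0  0  1  1
The P-positions (g = 0) in 0..13 are 0, 1, 4, 5, 10, 11.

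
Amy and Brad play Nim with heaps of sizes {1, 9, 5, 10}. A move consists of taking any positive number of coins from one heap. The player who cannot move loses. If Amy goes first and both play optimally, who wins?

Bitwise XOR of the heap sizes:
  0001  (1)
  1001  (9)
  0101  (5)
  1010  (10)
  ----
  0111  (7)
The nim-sum is 7 ≠ 0, so this is an N-position: the player to move can win; Amy has a winning move.

Amy wins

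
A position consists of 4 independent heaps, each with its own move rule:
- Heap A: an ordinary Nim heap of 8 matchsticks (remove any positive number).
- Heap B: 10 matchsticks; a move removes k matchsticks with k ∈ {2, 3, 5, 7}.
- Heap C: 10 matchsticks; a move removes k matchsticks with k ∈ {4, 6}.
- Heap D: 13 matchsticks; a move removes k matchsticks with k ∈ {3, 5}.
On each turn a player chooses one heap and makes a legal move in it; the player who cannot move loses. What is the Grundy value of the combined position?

Heap A is a plain Nim heap of size 8, so its Grundy value is 8.
For heap B, compute g(0), g(1), … with moves {2, 3, 5, 7}:
k:     0  1  2  3  4  5  6  7  8  9 10
g(k):  0  0  1  1  2  2  3  3  4  0  0
So g(10) = 0.
For heap C, compute g(0), g(1), … with moves {4, 6}:
k:     0  1  2  3  4  5  6  7  8  9 10
g(k):  0  0  0  0  1  1  1  1  2  2  0
So g(10) = 0.
Build the Grundy sequence for heap D with g(k) = mex{g(k−s) : s ∈ {3, 5}, s ≤ k}:
g(0) = mex{} = 0
g(1) = mex{} = 0
g(2) = mex{} = 0
g(3) = mex{0} = 1
g(4) = mex{0} = 1
g(5) = mex{0} = 1
g(6) = mex{0,1} = 2
g(7) = mex{0,1} = 2
g(8) = mex{1} = 0
g(9) = mex{1,2} = 0
g(10) = mex{1,2} = 0
g(11) = mex{0,2} = 1
g(12) = mex{0,2} = 1
g(13) = mex{0} = 1
So g(13) = 1.
The value of a disjunctive sum is the nim-sum of the parts.
Combined value = 8 XOR 0 XOR 0 XOR 1 = 9.

9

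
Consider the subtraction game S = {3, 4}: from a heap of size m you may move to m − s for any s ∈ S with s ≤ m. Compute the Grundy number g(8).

0

Compute g(0), g(1), … for moves {3, 4}:
g(0) = mex{} = 0
g(1) = mex{} = 0
g(2) = mex{} = 0
g(3) = mex{0} = 1
g(4) = mex{0} = 1
g(5) = mex{0} = 1
g(6) = mex{0,1} = 2
g(7) = mex{1} = 0
g(8) = mex{1} = 0
So g(8) = 0.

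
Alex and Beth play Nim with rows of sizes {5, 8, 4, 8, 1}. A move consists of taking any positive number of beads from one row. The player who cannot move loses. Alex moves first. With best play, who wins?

Beth wins

Compute the nim-sum pairwise:
5 ⊕ 8 = 13
13 ⊕ 4 = 9
9 ⊕ 8 = 1
1 ⊕ 1 = 0
The nim-sum is 0, so this is a P-position: the player to move is in a losing position under optimal play; Alex is about to move from it and so loses — Beth wins.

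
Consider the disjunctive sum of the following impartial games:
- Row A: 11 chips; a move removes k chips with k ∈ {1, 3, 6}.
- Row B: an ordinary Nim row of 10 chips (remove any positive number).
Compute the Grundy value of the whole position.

Grundy values for row A (subtraction set {1, 3, 6}):
g(0) = mex{} = 0
g(1) = mex{0} = 1
g(2) = mex{1} = 0
g(3) = mex{0} = 1
g(4) = mex{1} = 0
g(5) = mex{0} = 1
g(6) = mex{0,1} = 2
g(7) = mex{0,1,2} = 3
g(8) = mex{0,1,3} = 2
g(9) = mex{1,2} = 0
g(10) = mex{0,3} = 1
g(11) = mex{1,2} = 0
So g(11) = 0.
Row B is a plain Nim row of size 10, so its Grundy value is 10.
By the Sprague-Grundy theorem, the Grundy value of a sum of independent games is the XOR of the component values.
Combined value = 0 XOR 10 = 10.

10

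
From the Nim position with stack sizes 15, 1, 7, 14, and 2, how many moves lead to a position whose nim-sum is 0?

3

Bitwise XOR of the heap sizes:
  1111  (15)
  0001  (1)
  0111  (7)
  1110  (14)
  0010  (2)
  ----
  0101  (5)
The overall nim-sum is X = 5. A stack of size p has a winning move iff p XOR X < p (reduce it to p XOR X).
  15: 15 XOR 5 = 10 < 15 — winning move (to 10).
  1: 1 XOR 5 = 4 ≥ 1 — no move.
  7: 7 XOR 5 = 2 < 7 — winning move (to 2).
  14: 14 XOR 5 = 11 < 14 — winning move (to 11).
  2: 2 XOR 5 = 7 ≥ 2 — no move.
That gives 3 winning moves.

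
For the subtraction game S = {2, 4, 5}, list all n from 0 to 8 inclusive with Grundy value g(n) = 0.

Grundy values for subtraction set {2, 4, 5}:
k:     0  1  2  3  4  5  6  7  8
g(k):  0  0  1  1  2  2  3  0  0
The P-positions (g = 0) in 0..8 are 0, 1, 7, 8.

0, 1, 7, 8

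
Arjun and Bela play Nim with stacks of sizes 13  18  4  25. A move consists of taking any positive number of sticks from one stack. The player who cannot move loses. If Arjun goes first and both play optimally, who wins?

Nim-sum: 13 XOR 18 XOR 4 XOR 25 = 2.
The nim-sum is 2 ≠ 0, so this is an N-position: the player to move can win; Arjun has a winning move.

Arjun wins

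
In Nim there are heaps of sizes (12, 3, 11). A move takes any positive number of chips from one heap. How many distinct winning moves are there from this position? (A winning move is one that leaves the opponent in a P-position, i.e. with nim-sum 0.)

1

Write each in binary and XOR column by column:
  1100  (12)
  0011  (3)
  1011  (11)
  ----
  0100  (4)
The overall nim-sum is X = 4. A heap of size p has a winning move iff p XOR X < p (reduce it to p XOR X).
  12: 12 XOR 4 = 8 < 12 — winning move (to 8).
  3: 3 XOR 4 = 7 ≥ 3 — no move.
  11: 11 XOR 4 = 15 ≥ 11 — no move.
That gives 1 winning move.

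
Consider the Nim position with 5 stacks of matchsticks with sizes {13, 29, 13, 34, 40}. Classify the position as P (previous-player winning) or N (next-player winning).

N-position

In binary:
  001101  (13)
  011101  (29)
  001101  (13)
  100010  (34)
  101000  (40)
  ------
  010111  (23)
The nim-sum is 23 ≠ 0, so this is an N-position: the player to move can win.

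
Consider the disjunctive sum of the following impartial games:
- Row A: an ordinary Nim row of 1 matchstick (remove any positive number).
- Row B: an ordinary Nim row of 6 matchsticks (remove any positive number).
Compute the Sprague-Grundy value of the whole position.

7

Row A is a plain Nim row of size 1, so its Grundy value is 1.
Row B is a plain Nim row of size 6, so its Grundy value is 6.
By the Sprague-Grundy theorem, the Grundy value of a sum of independent games is the XOR of the component values.
Combined value = 1 ⊕ 6 = 7.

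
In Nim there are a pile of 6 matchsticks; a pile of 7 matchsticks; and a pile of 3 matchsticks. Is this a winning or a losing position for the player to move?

Winning position

Nim-sum: 6 ⊕ 7 ⊕ 3 = 2.
The nim-sum is 2 ≠ 0, so this is an N-position: the player to move can win.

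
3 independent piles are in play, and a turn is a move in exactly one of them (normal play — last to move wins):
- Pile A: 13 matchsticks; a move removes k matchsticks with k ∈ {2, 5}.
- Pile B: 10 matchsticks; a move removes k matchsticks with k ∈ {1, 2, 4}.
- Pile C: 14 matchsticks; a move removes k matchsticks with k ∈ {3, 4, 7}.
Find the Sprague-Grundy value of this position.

1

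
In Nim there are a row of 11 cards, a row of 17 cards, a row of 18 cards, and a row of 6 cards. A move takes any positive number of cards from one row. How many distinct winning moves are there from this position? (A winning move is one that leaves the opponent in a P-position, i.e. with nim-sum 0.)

Nim-sum: 11 ⊕ 17 ⊕ 18 ⊕ 6 = 14.
The overall nim-sum is X = 14. A row of size p has a winning move iff p XOR X < p (reduce it to p XOR X).
  11: 11 XOR 14 = 5 < 11 — winning move (to 5).
  17: 17 XOR 14 = 31 ≥ 17 — no move.
  18: 18 XOR 14 = 28 ≥ 18 — no move.
  6: 6 XOR 14 = 8 ≥ 6 — no move.
That gives 1 winning move.

1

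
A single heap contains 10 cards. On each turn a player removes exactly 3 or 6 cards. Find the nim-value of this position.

0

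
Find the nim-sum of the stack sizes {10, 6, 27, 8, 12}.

Nim-sum: 10 XOR 6 XOR 27 XOR 8 XOR 12 = 19.

19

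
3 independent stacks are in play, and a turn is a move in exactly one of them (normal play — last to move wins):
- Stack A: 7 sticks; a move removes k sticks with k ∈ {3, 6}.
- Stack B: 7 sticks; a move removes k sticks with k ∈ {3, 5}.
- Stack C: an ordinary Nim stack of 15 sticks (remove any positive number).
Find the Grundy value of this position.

15

Build the Grundy sequence for stack A with g(k) = mex{g(k−s) : s ∈ {3, 6}, s ≤ k}:
g(0) = mex{} = 0
g(1) = mex{} = 0
g(2) = mex{} = 0
g(3) = mex{0} = 1
g(4) = mex{0} = 1
g(5) = mex{0} = 1
g(6) = mex{0,1} = 2
g(7) = mex{0,1} = 2
So g(7) = 2.
For stack B, compute g(0), g(1), … with moves {3, 5}:
k:     0  1  2  3  4  5  6  7
g(k):  0  0  0  1  1  1  2  2
So g(7) = 2.
Stack C is a plain Nim stack of size 15, so its Grundy value is 15.
By the Sprague-Grundy theorem, the Grundy value of a sum of independent games is the XOR of the component values.
Combined value = 2 XOR 2 XOR 15 = 15.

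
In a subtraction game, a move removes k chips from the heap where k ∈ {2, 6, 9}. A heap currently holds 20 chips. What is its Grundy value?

Compute g(0), g(1), … for moves {2, 6, 9}:
k:     0  1  2  3  4  5  6  7  8  9 10 11 12 13 14 15 16 17 18 19 20
g(k):  0  0  1  1  0  0  1  1  0  2  1  3  0  2  1  0  0  1  1  0  0
So g(20) = 0.

0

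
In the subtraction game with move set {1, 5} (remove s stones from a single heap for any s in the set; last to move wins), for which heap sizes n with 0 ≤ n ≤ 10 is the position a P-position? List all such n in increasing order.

0, 2, 4, 6, 8, 10

Compute g(0), g(1), … for moves {1, 5}:
g(0) = mex{} = 0
g(1) = mex{0} = 1
g(2) = mex{1} = 0
g(3) = mex{0} = 1
g(4) = mex{1} = 0
g(5) = mex{0} = 1
g(6) = mex{1} = 0
g(7) = mex{0} = 1
g(8) = mex{1} = 0
g(9) = mex{0} = 1
g(10) = mex{1} = 0
The P-positions (g = 0) in 0..10 are 0, 2, 4, 6, 8, 10.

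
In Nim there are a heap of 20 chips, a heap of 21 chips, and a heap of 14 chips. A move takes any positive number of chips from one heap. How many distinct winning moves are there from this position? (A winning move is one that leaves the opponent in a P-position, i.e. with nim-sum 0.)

Nim-sum: 20 XOR 21 XOR 14 = 15.
The overall nim-sum is X = 15. A heap of size p has a winning move iff p XOR X < p (reduce it to p XOR X).
  20: 20 XOR 15 = 27 ≥ 20 — no move.
  21: 21 XOR 15 = 26 ≥ 21 — no move.
  14: 14 XOR 15 = 1 < 14 — winning move (to 1).
That gives 1 winning move.

1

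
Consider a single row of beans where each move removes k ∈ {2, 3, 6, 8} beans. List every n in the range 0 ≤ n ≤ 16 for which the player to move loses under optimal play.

0, 1, 5, 10, 14, 15

Compute g(0), g(1), … for moves {2, 3, 6, 8}:
k:     0  1  2  3  4  5  6  7  8  9 10 11 12 13 14 15 16
g(k):  0  0  1  1  2  0  3  1  2  2  0  3  1  2  0  0  1
The P-positions (g = 0) in 0..16 are 0, 1, 5, 10, 14, 15.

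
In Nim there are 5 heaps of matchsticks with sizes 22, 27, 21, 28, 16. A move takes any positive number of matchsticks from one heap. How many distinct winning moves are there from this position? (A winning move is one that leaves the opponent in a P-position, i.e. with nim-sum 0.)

5

Nim-sum: 22 ^ 27 ^ 21 ^ 28 ^ 16 = 20.
The overall nim-sum is X = 20. A heap of size p has a winning move iff p XOR X < p (reduce it to p XOR X).
  22: 22 XOR 20 = 2 < 22 — winning move (to 2).
  27: 27 XOR 20 = 15 < 27 — winning move (to 15).
  21: 21 XOR 20 = 1 < 21 — winning move (to 1).
  28: 28 XOR 20 = 8 < 28 — winning move (to 8).
  16: 16 XOR 20 = 4 < 16 — winning move (to 4).
That gives 5 winning moves.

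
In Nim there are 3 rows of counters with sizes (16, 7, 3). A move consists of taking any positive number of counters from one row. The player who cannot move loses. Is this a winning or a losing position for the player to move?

Winning position

Compute the nim-sum pairwise:
16 XOR 7 = 23
23 XOR 3 = 20
The nim-sum is 20 ≠ 0, so this is an N-position: the player to move can win.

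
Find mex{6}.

0

0 is not in the set, so the mex is 0.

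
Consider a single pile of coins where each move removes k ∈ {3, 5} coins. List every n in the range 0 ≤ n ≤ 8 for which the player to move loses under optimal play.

0, 1, 2, 8

Grundy values for subtraction set {3, 5}:
k:     0  1  2  3  4  5  6  7  8
g(k):  0  0  0  1  1  1  2  2  0
The P-positions (g = 0) in 0..8 are 0, 1, 2, 8.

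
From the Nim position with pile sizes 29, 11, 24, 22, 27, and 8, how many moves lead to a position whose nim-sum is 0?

In binary:
  11101  (29)
  01011  (11)
  11000  (24)
  10110  (22)
  11011  (27)
  01000  (8)
  -----
  01011  (11)
The overall nim-sum is X = 11. A pile of size p has a winning move iff p XOR X < p (reduce it to p XOR X).
  29: 29 XOR 11 = 22 < 29 — winning move (to 22).
  11: 11 XOR 11 = 0 < 11 — winning move (to 0).
  24: 24 XOR 11 = 19 < 24 — winning move (to 19).
  22: 22 XOR 11 = 29 ≥ 22 — no move.
  27: 27 XOR 11 = 16 < 27 — winning move (to 16).
  8: 8 XOR 11 = 3 < 8 — winning move (to 3).
That gives 5 winning moves.

5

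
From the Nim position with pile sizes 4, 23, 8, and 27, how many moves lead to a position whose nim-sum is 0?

0

Write each in binary and XOR column by column:
  00100  (4)
  10111  (23)
  01000  (8)
  11011  (27)
  -----
  00000  (0)
The nim-sum is already 0, so every move leaves a nonzero nim-sum — there are no winning moves.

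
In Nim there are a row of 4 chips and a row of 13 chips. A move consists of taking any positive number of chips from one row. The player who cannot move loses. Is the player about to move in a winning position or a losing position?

Nim-sum: 4 XOR 13 = 9.
The nim-sum is 9 ≠ 0, so this is an N-position: the player to move can win.

Winning position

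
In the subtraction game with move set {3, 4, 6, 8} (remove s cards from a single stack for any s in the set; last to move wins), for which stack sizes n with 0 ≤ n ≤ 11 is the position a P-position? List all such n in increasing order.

Grundy values for subtraction set {3, 4, 6, 8}:
k:     0  1  2  3  4  5  6  7  8  9 10 11
g(k):  0  0  0  1  1  1  2  2  2  3  3  0
The P-positions (g = 0) in 0..11 are 0, 1, 2, 11.

0, 1, 2, 11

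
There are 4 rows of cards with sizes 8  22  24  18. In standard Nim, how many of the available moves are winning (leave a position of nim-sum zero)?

Nim-sum: 8 XOR 22 XOR 24 XOR 18 = 20.
The overall nim-sum is X = 20. A row of size p has a winning move iff p XOR X < p (reduce it to p XOR X).
  8: 8 XOR 20 = 28 ≥ 8 — no move.
  22: 22 XOR 20 = 2 < 22 — winning move (to 2).
  24: 24 XOR 20 = 12 < 24 — winning move (to 12).
  18: 18 XOR 20 = 6 < 18 — winning move (to 6).
That gives 3 winning moves.

3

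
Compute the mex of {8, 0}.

1

0 is in the set but 1 is not, so the mex is 1.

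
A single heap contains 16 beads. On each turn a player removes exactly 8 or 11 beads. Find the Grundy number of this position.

2

Build the Grundy sequence with g(k) = mex{g(k−s) : s ∈ {8, 11}, s ≤ k}:
k:     0  1  2  3  4  5  6  7  8  9 10 11 12 13 14 15 16
g(k):  0  0  0  0  0  0  0  0  1  1  1  1  1  1  1  1  2
So g(16) = 2.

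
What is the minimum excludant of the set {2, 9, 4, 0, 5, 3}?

1

0 is in the set but 1 is not, so the mex is 1.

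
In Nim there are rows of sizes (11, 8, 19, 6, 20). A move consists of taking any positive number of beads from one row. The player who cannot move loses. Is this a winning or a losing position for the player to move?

Winning position

Compute the nim-sum pairwise:
11 ⊕ 8 = 3
3 ⊕ 19 = 16
16 ⊕ 6 = 22
22 ⊕ 20 = 2
The nim-sum is 2 ≠ 0, so this is an N-position: the player to move can win.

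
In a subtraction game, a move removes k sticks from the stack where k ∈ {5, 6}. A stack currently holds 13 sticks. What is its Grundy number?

0

Grundy values for subtraction set {5, 6}:
k:     0  1  2  3  4  5  6  7  8  9 10 11 12 13
g(k):  0  0  0  0  0  1  1  1  1  1  2  0  0  0
So g(13) = 0.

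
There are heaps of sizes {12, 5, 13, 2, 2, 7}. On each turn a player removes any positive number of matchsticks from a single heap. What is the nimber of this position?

In binary:
  1100  (12)
  0101  (5)
  1101  (13)
  0010  (2)
  0010  (2)
  0111  (7)
  ----
  0011  (3)

3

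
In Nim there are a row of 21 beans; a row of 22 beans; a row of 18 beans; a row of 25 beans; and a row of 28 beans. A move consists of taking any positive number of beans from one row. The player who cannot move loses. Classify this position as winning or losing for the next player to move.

Winning position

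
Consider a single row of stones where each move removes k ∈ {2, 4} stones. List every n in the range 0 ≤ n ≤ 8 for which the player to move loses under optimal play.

0, 1, 6, 7

Grundy values for subtraction set {2, 4}:
k:     0  1  2  3  4  5  6  7  8
g(k):  0  0  1  1  2  2  0  0  1
The P-positions (g = 0) in 0..8 are 0, 1, 6, 7.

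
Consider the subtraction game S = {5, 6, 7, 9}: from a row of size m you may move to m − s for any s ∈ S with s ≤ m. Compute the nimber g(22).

1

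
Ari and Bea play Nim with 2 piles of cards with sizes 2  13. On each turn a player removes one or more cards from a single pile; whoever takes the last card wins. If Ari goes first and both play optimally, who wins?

Ari wins

Bitwise XOR of the heap sizes:
  0010  (2)
  1101  (13)
  ----
  1111  (15)
The nim-sum is 15 ≠ 0, so this is an N-position: the player to move can win; Ari has a winning move.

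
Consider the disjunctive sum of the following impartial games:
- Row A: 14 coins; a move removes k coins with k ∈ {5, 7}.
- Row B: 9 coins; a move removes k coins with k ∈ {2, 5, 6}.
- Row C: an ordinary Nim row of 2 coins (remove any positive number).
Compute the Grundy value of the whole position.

0

Build the Grundy sequence for row A with g(k) = mex{g(k−s) : s ∈ {5, 7}, s ≤ k}:
g(0) = mex{} = 0
g(1) = mex{} = 0
g(2) = mex{} = 0
g(3) = mex{} = 0
g(4) = mex{} = 0
g(5) = mex{0} = 1
g(6) = mex{0} = 1
g(7) = mex{0} = 1
g(8) = mex{0} = 1
g(9) = mex{0} = 1
g(10) = mex{0,1} = 2
g(11) = mex{0,1} = 2
g(12) = mex{1} = 0
g(13) = mex{1} = 0
g(14) = mex{1} = 0
So g(14) = 0.
Build the Grundy sequence for row B with g(k) = mex{g(k−s) : s ∈ {2, 5, 6}, s ≤ k}:
g(0) = mex{} = 0
g(1) = mex{} = 0
g(2) = mex{0} = 1
g(3) = mex{0} = 1
g(4) = mex{1} = 0
g(5) = mex{0,1} = 2
g(6) = mex{0} = 1
g(7) = mex{0,1,2} = 3
g(8) = mex{1} = 0
g(9) = mex{0,1,3} = 2
So g(9) = 2.
Row C is a plain Nim row of size 2, so its Grundy value is 2.
The value of a disjunctive sum is the nim-sum of the parts.
Combined value = 0 ⊕ 2 ⊕ 2 = 0.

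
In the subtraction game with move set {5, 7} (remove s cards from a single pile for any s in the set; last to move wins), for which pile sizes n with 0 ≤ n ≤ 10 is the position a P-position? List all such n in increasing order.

Compute g(0), g(1), … for moves {5, 7}:
g(0) = mex{} = 0
g(1) = mex{} = 0
g(2) = mex{} = 0
g(3) = mex{} = 0
g(4) = mex{} = 0
g(5) = mex{0} = 1
g(6) = mex{0} = 1
g(7) = mex{0} = 1
g(8) = mex{0} = 1
g(9) = mex{0} = 1
g(10) = mex{0,1} = 2
The P-positions (g = 0) in 0..10 are 0, 1, 2, 3, 4.

0, 1, 2, 3, 4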